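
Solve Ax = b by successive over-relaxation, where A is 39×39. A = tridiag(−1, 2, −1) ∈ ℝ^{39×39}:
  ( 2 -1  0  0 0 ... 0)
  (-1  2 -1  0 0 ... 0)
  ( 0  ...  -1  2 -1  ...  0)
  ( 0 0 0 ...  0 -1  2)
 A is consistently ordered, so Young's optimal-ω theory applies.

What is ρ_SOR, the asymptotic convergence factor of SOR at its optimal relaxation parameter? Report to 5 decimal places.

ρ_SOR = 0.85450

½·tridiag(1,0,1) at n=39: λ_k = cos(kπ/40); max |λ| at k=1 ⇒ ρ_J = cos(π/40) ≈ 0.99692.
1 − cos²(π/40) = sin²(π/40) ⇒ √(1−ρ_J²) = sin(π/40) = 0.078459.
ω* = 2/(1+0.078459) = 1.85450
ρ(B_{ω*}) = ω*−1 = 0.85450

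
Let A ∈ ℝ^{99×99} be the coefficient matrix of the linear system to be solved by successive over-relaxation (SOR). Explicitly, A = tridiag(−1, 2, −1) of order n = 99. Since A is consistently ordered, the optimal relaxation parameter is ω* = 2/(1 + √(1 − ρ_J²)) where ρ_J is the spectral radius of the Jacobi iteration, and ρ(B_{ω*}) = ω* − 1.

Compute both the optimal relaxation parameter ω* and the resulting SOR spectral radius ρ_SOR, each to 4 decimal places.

ω* = 1.9391, ρ_SOR = 0.9391

spectrum of D⁻¹(L+U) = {cos(kπ/100) : 1≤k≤99}; ρ_J = cos(π/100) = 0.9995.
√(1−ρ_J²) = |sin(π/100)| = 0.03141
Then 2/(1+√(1−ρ_J²)) = 2/(1+0.03141); ω* = 2/1.03141 = 1.9391.
ρ(B_{ω*}) = ω*−1 = 0.9391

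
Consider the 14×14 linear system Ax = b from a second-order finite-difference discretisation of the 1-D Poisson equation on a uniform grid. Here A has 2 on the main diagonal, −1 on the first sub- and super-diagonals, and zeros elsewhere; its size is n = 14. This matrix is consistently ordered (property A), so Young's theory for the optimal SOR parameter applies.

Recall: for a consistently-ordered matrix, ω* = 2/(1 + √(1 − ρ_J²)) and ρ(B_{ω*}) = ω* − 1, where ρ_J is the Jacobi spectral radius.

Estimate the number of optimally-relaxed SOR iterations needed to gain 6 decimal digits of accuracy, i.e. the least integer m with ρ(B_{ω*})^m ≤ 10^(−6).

ρ_J = max_k |cos(kπ/15)| = cos(π/15) = 0.9781476
root = sin(π/15) = 0.2079117  (since 1−cos² = sin²).
[ω*] 2 ÷ (1 + 0.2079117) = 2 ÷ 1.2079117 = 1.6557502.
[ρ_SOR] ω* − 1 = 0.6557502.
6·ln10 = 13.8155; −ln(0.6557502) = 0.421975; m = ⌈13.8155/0.421975⌉ = ⌈32.740⌉ = 33.

m = 33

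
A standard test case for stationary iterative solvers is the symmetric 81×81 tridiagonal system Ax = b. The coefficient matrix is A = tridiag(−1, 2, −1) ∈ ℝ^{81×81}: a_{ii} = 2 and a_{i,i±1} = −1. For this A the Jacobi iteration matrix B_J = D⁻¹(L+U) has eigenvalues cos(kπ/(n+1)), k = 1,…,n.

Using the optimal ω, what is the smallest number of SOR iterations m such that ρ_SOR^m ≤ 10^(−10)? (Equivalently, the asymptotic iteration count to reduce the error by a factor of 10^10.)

[ρ_J] n=81: ρ(B_J) = cos(π/(n+1)) = cos(π/82) = 0.9992662.
1 − cos²(π/82) = sin²(π/82) ⇒ √(1−ρ_J²) = sin(π/82) = 0.0383027.
So ω* = 2/1.0383027 = 1.9262206 (Young).
Hence ρ(B_{ω*}) = 1.9262206 − 1 = 0.9262206.
m ≥ 10·ln10 / (−ln 0.9262206) = 300.431; smallest integer m = 301.

m = 301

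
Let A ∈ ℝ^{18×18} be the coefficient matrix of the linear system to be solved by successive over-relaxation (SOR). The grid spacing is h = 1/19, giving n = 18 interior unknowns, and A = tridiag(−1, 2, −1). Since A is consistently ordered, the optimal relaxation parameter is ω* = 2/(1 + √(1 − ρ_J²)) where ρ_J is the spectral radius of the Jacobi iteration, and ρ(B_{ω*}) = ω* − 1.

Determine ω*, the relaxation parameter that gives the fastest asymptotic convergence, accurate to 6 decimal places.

[ρ_J] n=18: ρ(B_J) = cos(π/(n+1)) = cos(π/19) = 0.986361.
1 − cos²(π/19) = sin²(π/19) ⇒ √(1−ρ_J²) = sin(π/19) = 0.1645946.
Young: ω* = 2/(1+√(1−ρ_J²)) = 2/(1+0.1645946) = 2/1.1645946 = 1.717336.
and ρ(B_{ω*}) = 1.717336 − 1 = 0.717336.

ω* = 1.717336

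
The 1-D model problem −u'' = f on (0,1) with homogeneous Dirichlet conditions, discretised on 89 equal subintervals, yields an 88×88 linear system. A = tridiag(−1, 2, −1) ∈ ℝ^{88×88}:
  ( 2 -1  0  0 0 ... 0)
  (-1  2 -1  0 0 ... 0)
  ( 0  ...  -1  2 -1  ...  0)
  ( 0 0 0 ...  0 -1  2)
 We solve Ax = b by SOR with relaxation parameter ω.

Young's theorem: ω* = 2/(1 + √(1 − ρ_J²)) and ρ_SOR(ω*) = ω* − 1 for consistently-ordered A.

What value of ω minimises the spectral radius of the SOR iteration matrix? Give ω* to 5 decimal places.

With n=88, ρ(Jacobi) = cos(π/89) = 0.99938.
√(1 − cos²(π/89)) = sin(π/89) ≈ 0.035291.
Then 2/(1+√(1−ρ_J²)) = 2/(1+0.035291); ω* = 2/1.035291 = 1.93182.
At ω = 1.93182 every |λ(B_ω)| = ω−1, so ρ_SOR = 0.93182.

ω* = 1.93182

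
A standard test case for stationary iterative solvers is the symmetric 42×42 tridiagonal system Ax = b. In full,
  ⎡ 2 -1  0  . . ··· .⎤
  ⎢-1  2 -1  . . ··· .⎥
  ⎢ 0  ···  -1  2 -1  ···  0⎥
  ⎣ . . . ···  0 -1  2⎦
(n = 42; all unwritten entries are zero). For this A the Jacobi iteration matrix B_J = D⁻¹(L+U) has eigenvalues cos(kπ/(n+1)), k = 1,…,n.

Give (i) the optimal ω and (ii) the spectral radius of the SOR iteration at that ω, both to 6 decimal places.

ρ_J = max_k |cos(kπ/43)| = cos(π/43) = 0.997332
√(1 − cos²(π/43)) = sin(π/43) ≈ 0.0729953.
So ω* = 2/1.0729953 = 1.863941 (Young).
ρ_SOR = ω* − 1 = 1.863941 − 1 = 0.863941.

ω* = 1.863941, ρ_SOR = 0.863941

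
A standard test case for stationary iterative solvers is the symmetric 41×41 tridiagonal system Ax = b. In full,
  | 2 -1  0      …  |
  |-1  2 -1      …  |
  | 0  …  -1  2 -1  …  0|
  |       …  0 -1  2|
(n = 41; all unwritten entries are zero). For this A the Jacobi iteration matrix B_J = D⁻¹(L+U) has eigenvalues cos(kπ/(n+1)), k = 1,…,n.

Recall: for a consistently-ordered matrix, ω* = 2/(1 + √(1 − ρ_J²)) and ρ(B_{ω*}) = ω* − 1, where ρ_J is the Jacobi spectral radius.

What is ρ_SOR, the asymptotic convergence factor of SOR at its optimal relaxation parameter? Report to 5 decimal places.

ρ_SOR = 0.86093

n=41: λ(B_J) = 1 − λ(A)/2 = cos(kπ/42); k=1 gives ρ_J = 0.99720.
1 − cos²(π/42) = sin²(π/42) ⇒ √(1−ρ_J²) = sin(π/42) = 0.074730.
Young: ω* = 2/(1+√(1−ρ_J²)) = 2/(1+0.074730) = 2/1.074730 = 1.86093.
ρ_SOR = ω* − 1 = 1.86093 − 1 = 0.86093.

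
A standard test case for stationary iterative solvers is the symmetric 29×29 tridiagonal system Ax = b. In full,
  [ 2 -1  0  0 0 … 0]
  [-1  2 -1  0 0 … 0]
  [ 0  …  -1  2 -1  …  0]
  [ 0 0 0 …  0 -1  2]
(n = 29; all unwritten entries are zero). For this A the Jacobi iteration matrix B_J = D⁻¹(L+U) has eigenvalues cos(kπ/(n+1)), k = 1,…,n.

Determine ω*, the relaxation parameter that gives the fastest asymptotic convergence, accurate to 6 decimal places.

ω* = 1.810727

With n=29, ρ(Jacobi) = cos(π/30) = 0.994522.
√(1−ρ_J²) simplifies to sin(π/30) = 0.1045285.
So ω* = 2/1.1045285 = 1.810727 (Young).
At ω = 1.810727 every |λ(B_ω)| = ω−1, so ρ_SOR = 0.810727.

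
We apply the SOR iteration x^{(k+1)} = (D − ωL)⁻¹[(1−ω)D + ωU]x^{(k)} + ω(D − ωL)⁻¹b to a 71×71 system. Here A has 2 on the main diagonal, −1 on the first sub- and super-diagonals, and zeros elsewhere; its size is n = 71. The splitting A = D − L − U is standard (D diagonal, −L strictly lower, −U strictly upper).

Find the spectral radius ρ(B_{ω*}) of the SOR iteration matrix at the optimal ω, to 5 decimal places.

ρ_J = max_k |cos(kπ/72)| = cos(π/72) = 0.99905
√(1 − cos²(π/72)) = sin(π/72) ≈ 0.043619.
So ω* = 2/1.043619 = 1.91641 (Young).
[ρ_SOR] ω* − 1 = 0.91641.

ρ_SOR = 0.91641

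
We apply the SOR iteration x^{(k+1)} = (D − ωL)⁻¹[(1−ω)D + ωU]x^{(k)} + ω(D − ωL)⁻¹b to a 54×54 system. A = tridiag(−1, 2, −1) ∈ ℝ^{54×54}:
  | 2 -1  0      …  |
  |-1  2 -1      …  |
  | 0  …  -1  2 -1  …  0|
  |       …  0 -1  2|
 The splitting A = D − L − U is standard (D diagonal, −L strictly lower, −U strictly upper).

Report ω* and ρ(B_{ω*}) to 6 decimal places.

ω* = 1.891989, ρ_SOR = 0.891989

½·tridiag(1,0,1) at n=54: λ_k = cos(kπ/55); max |λ| at k=1 ⇒ ρ_J = cos(π/55) ≈ 0.998369.
root = sin(π/55) = 0.0570888  (since 1−cos² = sin²).
ω* = 2/(1 + 0.0570888) = 2/1.0570888 = 1.891989.
At ω = 1.891989 every |λ(B_ω)| = ω−1, so ρ_SOR = 0.891989.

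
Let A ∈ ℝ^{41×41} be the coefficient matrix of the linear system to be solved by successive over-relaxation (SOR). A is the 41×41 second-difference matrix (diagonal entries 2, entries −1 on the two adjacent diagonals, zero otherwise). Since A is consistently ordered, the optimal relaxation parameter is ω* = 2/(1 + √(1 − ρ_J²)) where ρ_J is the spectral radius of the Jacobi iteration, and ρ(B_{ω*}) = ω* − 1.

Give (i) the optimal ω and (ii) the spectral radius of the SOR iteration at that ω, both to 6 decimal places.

ρ_J = max_k |cos(kπ/42)| = cos(π/42) = 0.997204
√(1−ρ_J²) simplifies to sin(π/42) = 0.0747301.
[ω*] 2 ÷ (1 + 0.0747301) = 2 ÷ 1.0747301 = 1.860932.
and ρ(B_{ω*}) = 1.860932 − 1 = 0.860932.

ω* = 1.860932, ρ_SOR = 0.860932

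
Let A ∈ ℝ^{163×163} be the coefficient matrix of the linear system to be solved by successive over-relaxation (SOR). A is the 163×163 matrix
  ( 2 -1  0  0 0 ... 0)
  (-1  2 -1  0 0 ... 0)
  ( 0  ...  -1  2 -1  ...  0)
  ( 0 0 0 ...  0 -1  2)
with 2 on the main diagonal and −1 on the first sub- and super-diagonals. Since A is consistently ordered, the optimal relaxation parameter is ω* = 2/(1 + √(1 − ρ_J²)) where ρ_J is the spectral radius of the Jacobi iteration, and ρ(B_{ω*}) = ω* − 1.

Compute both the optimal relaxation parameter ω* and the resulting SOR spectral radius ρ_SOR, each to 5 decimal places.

ω* = 1.96241, ρ_SOR = 0.96241

With n=163, ρ(Jacobi) = cos(π/164) = 0.99982.
√(1−ρ_J²) = |sin(π/164)| = 0.019155
So ω* = 2/1.019155 = 1.96241 (Young).
[ρ_SOR] ω* − 1 = 0.96241.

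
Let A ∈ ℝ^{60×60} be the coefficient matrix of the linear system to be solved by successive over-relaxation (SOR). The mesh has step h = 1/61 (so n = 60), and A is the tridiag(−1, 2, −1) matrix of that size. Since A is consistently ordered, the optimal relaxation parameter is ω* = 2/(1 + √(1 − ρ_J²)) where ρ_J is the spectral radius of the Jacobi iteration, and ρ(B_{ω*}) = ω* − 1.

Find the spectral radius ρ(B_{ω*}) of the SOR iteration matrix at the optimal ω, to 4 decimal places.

½·tridiag(1,0,1) at n=60: λ_k = cos(kπ/61); max |λ| at k=1 ⇒ ρ_J = cos(π/61) ≈ 0.9987.
1 − cos²(π/61) = sin²(π/61) ⇒ √(1−ρ_J²) = sin(π/61) = 0.05148.
ω* = 2/(1 + 0.05148) = 2/1.05148 = 1.9021.
ρ(B_{ω*}) = ω*−1 = 0.9021

ρ_SOR = 0.9021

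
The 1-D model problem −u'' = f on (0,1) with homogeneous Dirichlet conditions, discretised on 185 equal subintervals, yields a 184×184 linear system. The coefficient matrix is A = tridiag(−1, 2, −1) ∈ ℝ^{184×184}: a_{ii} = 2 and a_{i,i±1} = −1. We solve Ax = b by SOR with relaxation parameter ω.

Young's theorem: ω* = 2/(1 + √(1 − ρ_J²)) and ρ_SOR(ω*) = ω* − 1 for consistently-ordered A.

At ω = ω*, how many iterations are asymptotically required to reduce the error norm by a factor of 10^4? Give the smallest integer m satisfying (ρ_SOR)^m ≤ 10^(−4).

m = 272

spectrum of D⁻¹(L+U) = {cos(kπ/185) : 1≤k≤184}; ρ_J = cos(π/185) = 0.9998558.
1 − cos²(π/185) = sin²(π/185) ⇒ √(1−ρ_J²) = sin(π/185) = 0.0169808.
So ω* = 2/1.0169808 = 1.9666055 (Young).
ρ(B_{ω*}) = ω*−1 = 0.9666055
(0.9666055)^m ≤ 10^{−4}  ⇒  m·ln(0.9666055) ≤ −4·ln10  ⇒  m ≥ 271.173  ⇒  m = 272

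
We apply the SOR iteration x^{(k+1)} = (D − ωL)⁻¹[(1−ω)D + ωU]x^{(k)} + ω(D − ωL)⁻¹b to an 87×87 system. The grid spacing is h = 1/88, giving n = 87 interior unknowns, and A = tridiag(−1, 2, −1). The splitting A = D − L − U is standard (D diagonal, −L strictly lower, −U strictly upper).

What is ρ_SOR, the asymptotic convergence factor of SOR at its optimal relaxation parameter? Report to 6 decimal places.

ρ_SOR = 0.931075

With n=87, ρ(Jacobi) = cos(π/88) = 0.999363.
√(1 − cos²(π/88)) = sin(π/88) ≈ 0.0356923.
[ω*] 2 ÷ (1 + 0.0356923) = 2 ÷ 1.0356923 = 1.931075.
ρ_SOR = ω* − 1 = 1.931075 − 1 = 0.931075.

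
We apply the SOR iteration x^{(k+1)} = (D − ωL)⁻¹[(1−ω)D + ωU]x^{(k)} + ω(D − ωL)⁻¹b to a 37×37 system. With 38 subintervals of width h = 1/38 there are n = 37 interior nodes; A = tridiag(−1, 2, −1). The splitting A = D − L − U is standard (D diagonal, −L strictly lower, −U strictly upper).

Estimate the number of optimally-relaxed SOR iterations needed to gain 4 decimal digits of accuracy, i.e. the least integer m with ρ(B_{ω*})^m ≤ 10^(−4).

B_J for the 37×37 system has eigenvalues cos(kπ/38); ρ_J = cos(π/38) = 0.9965845.
1 − cos²(π/38) = sin²(π/38) ⇒ √(1−ρ_J²) = sin(π/38) = 0.0825793.
ω* = 2 / (1 + 0.0825793) = 2 / 1.0825793 ≈ 1.8474397.
ρ_SOR = ω* − 1 ≈ 0.8474397.
(0.8474397)^m ≤ 10^{−4}  ⇒  m·ln(0.8474397) ≤ −4·ln10  ⇒  m ≥ 55.639  ⇒  m = 56

m = 56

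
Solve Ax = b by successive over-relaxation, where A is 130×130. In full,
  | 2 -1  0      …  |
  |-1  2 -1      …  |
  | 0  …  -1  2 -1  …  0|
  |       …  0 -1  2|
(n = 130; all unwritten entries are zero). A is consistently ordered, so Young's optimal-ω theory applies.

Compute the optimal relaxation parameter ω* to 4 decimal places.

With n=130, ρ(Jacobi) = cos(π/131) = 0.9997.
√(1−ρ_J²) = |sin(π/131)| = 0.02398
So ω* = 2/1.02398 = 1.9532 (Young).
and ρ(B_{ω*}) = 1.9532 − 1 = 0.9532.

ω* = 1.9532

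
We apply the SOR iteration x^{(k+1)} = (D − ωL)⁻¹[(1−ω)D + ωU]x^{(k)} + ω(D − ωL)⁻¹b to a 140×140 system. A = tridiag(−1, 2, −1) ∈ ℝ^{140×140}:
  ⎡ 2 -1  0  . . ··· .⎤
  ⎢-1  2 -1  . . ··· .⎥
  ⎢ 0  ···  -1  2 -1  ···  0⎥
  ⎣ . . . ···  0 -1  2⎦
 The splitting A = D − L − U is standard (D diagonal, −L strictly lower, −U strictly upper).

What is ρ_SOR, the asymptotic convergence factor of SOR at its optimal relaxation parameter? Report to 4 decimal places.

½·tridiag(1,0,1) at n=140: λ_k = cos(kπ/141); max |λ| at k=1 ⇒ ρ_J = cos(π/141) ≈ 0.9998.
√(1−ρ_J²) = |sin(π/141)| = 0.02228
So ω* = 2/1.02228 = 1.9564 (Young).
and ρ(B_{ω*}) = 1.9564 − 1 = 0.9564.

ρ_SOR = 0.9564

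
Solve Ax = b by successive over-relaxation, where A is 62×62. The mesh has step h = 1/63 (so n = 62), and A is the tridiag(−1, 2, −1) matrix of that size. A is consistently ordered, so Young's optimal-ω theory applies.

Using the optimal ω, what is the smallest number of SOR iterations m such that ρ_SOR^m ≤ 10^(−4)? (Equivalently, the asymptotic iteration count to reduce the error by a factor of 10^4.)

m = 93

½·tridiag(1,0,1) at n=62: λ_k = cos(kπ/63); max |λ| at k=1 ⇒ ρ_J = cos(π/63) ≈ 0.9987569.
root = sin(π/63) = 0.0498459  (since 1−cos² = sin²).
ω* = 2 / (1 + 0.0498459) = 2 / 1.0498459 ≈ 1.9050415.
and ρ(B_{ω*}) = 1.9050415 − 1 = 0.9050415.
(0.9050415)^m ≤ 10^{−4}  ⇒  m·ln(0.9050415) ≤ −4·ln10  ⇒  m ≥ 92.312  ⇒  m = 93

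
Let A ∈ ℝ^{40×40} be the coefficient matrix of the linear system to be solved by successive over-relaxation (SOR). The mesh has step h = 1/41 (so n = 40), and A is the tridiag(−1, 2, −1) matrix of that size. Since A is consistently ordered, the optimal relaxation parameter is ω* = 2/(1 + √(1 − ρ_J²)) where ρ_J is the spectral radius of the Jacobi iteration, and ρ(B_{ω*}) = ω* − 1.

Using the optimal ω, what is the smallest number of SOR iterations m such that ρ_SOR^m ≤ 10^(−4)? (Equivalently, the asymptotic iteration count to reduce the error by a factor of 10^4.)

[ρ_J] n=40: ρ(B_J) = cos(π/(n+1)) = cos(π/41) = 0.9970658.
√(1 − cos²(π/41)) = sin(π/41) ≈ 0.0765493.
ω* = 2 / (1 + 0.0765493) = 2 / 1.0765493 ≈ 1.8577877.
[ρ_SOR] ω* − 1 = 0.8577877.
4·ln10 = 9.21034; −ln(0.8577877) = 0.153399; m = ⌈9.21034/0.153399⌉ = ⌈60.042⌉ = 61.

m = 61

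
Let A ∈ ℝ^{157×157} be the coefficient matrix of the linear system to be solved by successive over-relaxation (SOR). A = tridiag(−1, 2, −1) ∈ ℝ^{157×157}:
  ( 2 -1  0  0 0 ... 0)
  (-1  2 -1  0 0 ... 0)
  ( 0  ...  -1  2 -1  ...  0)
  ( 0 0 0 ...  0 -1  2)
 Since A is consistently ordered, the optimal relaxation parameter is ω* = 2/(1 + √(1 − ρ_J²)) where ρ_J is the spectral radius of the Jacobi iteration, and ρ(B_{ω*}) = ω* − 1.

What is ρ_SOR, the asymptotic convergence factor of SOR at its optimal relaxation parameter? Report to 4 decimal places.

spectrum of D⁻¹(L+U) = {cos(kπ/158) : 1≤k≤157}; ρ_J = cos(π/158) = 0.9998.
√(1 − cos²(π/158)) = sin(π/158) ≈ 0.01988.
ω* = 2/(1+0.01988) = 1.9610
Hence ρ(B_{ω*}) = 1.9610 − 1 = 0.9610.

ρ_SOR = 0.9610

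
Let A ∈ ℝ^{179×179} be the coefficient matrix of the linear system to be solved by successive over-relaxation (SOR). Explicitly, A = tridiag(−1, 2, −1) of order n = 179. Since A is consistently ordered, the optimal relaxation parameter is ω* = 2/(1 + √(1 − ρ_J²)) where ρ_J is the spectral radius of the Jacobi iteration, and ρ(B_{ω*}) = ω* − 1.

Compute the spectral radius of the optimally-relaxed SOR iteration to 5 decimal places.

spectrum of D⁻¹(L+U) = {cos(kπ/180) : 1≤k≤179}; ρ_J = cos(π/180) = 0.99985.
root = sin(π/180) = 0.017452  (since 1−cos² = sin²).
ω* = 2 / (1 + 0.017452) = 2 / 1.017452 ≈ 1.96569.
[ρ_SOR] ω* − 1 = 0.96569.

ρ_SOR = 0.96569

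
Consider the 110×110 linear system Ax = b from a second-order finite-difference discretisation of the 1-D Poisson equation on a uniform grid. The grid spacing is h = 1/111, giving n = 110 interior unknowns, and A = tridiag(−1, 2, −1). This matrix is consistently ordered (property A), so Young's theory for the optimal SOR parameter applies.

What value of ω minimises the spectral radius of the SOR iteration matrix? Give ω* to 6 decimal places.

ω* = 1.944960

B_J for the 110×110 system has eigenvalues cos(kπ/111); ρ_J = cos(π/111) = 0.999600.
√(1−ρ_J²) simplifies to sin(π/111) = 0.0282989.
ω* = 2/(1+0.0282989) = 1.944960
and ρ(B_{ω*}) = 1.944960 − 1 = 0.944960.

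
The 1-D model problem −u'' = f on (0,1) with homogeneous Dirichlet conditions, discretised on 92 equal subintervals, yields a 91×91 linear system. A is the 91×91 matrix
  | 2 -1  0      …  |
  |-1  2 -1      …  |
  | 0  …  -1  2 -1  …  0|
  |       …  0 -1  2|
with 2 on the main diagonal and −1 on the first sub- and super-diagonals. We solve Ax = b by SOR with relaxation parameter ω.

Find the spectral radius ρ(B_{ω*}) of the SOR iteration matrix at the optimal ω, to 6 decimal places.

B_J for the 91×91 system has eigenvalues cos(kπ/92); ρ_J = cos(π/92) = 0.999417.
√(1−ρ_J²) = |sin(π/92)| = 0.0341411
ω* = 2/(1+0.0341411) = 1.933972
ρ_SOR = ω* − 1 ≈ 0.933972.

ρ_SOR = 0.933972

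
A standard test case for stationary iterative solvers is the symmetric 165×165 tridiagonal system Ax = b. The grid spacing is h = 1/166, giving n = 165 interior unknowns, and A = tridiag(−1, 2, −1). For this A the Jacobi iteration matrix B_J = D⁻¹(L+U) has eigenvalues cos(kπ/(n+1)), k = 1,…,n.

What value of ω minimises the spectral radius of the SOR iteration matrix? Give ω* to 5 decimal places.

With n=165, ρ(Jacobi) = cos(π/166) = 0.99982.
1 − cos²(π/166) = sin²(π/166) ⇒ √(1−ρ_J²) = sin(π/166) = 0.018924.
ω* = 2/(1+0.018924) = 1.96285
[ρ_SOR] ω* − 1 = 0.96285.

ω* = 1.96285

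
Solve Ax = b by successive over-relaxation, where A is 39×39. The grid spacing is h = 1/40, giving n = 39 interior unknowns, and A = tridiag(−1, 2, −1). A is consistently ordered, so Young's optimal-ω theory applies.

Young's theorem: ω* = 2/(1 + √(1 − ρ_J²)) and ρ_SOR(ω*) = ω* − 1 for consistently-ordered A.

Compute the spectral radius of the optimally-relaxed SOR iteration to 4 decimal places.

ρ_SOR = 0.8545

With n=39, ρ(Jacobi) = cos(π/40) = 0.9969.
root = sin(π/40) = 0.07846  (since 1−cos² = sin²).
[ω*] 2 ÷ (1 + 0.07846) = 2 ÷ 1.07846 = 1.8545.
ρ_SOR = ω* − 1 ≈ 0.8545.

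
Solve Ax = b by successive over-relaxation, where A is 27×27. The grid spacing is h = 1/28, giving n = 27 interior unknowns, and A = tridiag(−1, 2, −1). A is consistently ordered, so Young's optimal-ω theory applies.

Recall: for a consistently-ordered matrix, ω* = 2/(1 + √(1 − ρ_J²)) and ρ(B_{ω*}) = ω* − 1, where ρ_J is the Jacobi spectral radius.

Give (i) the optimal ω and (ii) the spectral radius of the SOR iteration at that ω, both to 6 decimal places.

ω* = 1.798619, ρ_SOR = 0.798619

With n=27, ρ(Jacobi) = cos(π/28) = 0.993712.
√(1 − cos²(π/28)) = sin(π/28) ≈ 0.1119645.
So ω* = 2/1.1119645 = 1.798619 (Young).
and ρ(B_{ω*}) = 1.798619 − 1 = 0.798619.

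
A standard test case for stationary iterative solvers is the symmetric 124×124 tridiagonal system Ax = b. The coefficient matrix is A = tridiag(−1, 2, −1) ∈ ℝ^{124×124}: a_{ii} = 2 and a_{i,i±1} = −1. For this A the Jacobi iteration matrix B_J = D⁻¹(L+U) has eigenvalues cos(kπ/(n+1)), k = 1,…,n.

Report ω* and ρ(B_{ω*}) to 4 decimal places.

ω* = 1.9510, ρ_SOR = 0.9510

[ρ_J] n=124: ρ(B_J) = cos(π/(n+1)) = cos(π/125) = 0.9997.
root = sin(π/125) = 0.02513  (since 1−cos² = sin²).
ω* = 2/(1 + 0.02513) = 2/1.02513 = 1.9510.
Hence ρ(B_{ω*}) = 1.9510 − 1 = 0.9510.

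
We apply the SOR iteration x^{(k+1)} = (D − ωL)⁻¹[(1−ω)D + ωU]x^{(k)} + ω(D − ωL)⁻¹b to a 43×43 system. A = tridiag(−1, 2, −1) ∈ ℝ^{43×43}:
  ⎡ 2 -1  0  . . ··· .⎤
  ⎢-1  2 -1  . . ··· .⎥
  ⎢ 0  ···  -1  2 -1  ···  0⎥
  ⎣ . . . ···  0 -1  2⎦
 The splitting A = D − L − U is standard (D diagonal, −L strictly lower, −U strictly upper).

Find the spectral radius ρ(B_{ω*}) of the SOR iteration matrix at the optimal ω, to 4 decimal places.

ρ_J = max_k |cos(kπ/44)| = cos(π/44) = 0.9975
√(1−ρ_J²) simplifies to sin(π/44) = 0.07134.
Young: ω* = 2/(1+√(1−ρ_J²)) = 2/(1+0.07134) = 2/1.07134 = 1.8668.
and ρ(B_{ω*}) = 1.8668 − 1 = 0.8668.

ρ_SOR = 0.8668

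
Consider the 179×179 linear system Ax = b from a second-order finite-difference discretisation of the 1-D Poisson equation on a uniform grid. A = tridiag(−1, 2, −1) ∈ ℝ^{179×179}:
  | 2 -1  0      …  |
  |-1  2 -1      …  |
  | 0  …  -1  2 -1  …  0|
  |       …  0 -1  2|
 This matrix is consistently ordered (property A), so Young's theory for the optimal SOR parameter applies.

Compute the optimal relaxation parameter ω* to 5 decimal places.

ω* = 1.96569

ρ_J = max_k |cos(kπ/180)| = cos(π/180) = 0.99985
√(1 − cos²(π/180)) = sin(π/180) ≈ 0.017452.
Then 2/(1+√(1−ρ_J²)) = 2/(1+0.017452); ω* = 2/1.017452 = 1.96569.
ρ_SOR = ω* − 1 ≈ 0.96569.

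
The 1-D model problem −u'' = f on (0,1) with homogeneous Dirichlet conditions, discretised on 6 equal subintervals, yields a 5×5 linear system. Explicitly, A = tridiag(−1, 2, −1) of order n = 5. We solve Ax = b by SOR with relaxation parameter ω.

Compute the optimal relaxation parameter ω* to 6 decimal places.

n=5: λ(B_J) = 1 − λ(A)/2 = cos(kπ/6); k=1 gives ρ_J = 0.866025.
root = sin(π/6) = 0.5000000  (since 1−cos² = sin²).
So ω* = 2/1.5000000 = 1.333333 (Young).
Hence ρ(B_{ω*}) = 1.333333 − 1 = 0.333333.

ω* = 1.333333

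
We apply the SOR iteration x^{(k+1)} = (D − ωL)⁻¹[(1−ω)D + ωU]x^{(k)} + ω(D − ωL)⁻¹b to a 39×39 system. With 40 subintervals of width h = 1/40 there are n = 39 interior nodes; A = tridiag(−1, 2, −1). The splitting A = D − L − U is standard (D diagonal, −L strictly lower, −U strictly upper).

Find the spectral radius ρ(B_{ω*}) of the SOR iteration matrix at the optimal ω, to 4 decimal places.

B_J for the 39×39 system has eigenvalues cos(kπ/40); ρ_J = cos(π/40) = 0.9969.
√(1 − cos²(π/40)) = sin(π/40) ≈ 0.07846.
Young: ω* = 2/(1+√(1−ρ_J²)) = 2/(1+0.07846) = 2/1.07846 = 1.8545.
ρ(B_{ω*}) = ω*−1 = 0.8545

ρ_SOR = 0.8545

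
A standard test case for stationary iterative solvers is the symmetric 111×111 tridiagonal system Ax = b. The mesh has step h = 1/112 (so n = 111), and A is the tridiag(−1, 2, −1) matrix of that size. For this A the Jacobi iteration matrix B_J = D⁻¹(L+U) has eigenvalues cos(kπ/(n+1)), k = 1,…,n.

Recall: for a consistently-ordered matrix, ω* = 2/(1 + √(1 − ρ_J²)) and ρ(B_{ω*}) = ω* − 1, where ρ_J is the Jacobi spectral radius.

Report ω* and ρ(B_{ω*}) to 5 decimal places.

n=111: λ(B_J) = 1 − λ(A)/2 = cos(kπ/112); k=1 gives ρ_J = 0.99961.
√(1 − cos²(π/112)) = sin(π/112) ≈ 0.028046.
[ω*] 2 ÷ (1 + 0.028046) = 2 ÷ 1.028046 = 1.94544.
Hence ρ(B_{ω*}) = 1.94544 − 1 = 0.94544.

ω* = 1.94544, ρ_SOR = 0.94544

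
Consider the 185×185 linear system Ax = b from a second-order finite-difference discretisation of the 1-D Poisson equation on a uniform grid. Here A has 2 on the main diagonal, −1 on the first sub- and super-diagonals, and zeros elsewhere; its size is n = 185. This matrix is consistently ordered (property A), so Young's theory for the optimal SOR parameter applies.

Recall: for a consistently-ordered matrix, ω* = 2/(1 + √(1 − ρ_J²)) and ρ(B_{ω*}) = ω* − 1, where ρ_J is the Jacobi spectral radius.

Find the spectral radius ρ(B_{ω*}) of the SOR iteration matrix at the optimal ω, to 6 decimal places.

ρ_SOR = 0.966782

[ρ_J] n=185: ρ(B_J) = cos(π/(n+1)) = cos(π/186) = 0.999857.
1 − cos²(π/186) = sin²(π/186) ⇒ √(1−ρ_J²) = sin(π/186) = 0.0168895.
[ω*] 2 ÷ (1 + 0.0168895) = 2 ÷ 1.0168895 = 1.966782.
ρ_SOR = ω* − 1 = 1.966782 − 1 = 0.966782.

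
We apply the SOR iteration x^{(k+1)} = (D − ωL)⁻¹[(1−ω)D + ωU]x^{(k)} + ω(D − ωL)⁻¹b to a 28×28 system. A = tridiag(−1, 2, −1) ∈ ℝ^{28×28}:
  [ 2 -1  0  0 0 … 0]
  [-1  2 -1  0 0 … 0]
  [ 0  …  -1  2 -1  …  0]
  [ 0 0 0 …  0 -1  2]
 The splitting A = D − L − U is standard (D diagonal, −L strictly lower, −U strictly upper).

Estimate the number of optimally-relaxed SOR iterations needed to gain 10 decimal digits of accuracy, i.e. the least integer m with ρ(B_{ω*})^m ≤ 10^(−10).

With n=28, ρ(Jacobi) = cos(π/29) = 0.9941380.
1 − cos²(π/29) = sin²(π/29) ⇒ √(1−ρ_J²) = sin(π/29) = 0.1081190.
ω* = 2/(1 + 0.1081190) = 2/1.1081190 = 1.8048603.
Hence ρ(B_{ω*}) = 1.8048603 − 1 = 0.8048603.
For 10 digits: m = 10·ln10 / (−ln 0.8048603) = 23.0259/0.217087 = 106.068; round up → m = 107.

m = 107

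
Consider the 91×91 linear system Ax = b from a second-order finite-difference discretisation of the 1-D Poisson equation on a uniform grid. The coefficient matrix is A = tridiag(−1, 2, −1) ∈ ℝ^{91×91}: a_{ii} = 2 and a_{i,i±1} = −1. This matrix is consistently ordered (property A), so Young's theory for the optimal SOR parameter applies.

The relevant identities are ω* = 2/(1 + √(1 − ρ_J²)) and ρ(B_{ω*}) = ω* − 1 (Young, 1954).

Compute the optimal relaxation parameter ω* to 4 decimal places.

ω* = 1.9340

½·tridiag(1,0,1) at n=91: λ_k = cos(kπ/92); max |λ| at k=1 ⇒ ρ_J = cos(π/92) ≈ 0.9994.
root = sin(π/92) = 0.03414  (since 1−cos² = sin²).
ω* = 2 / (1 + 0.03414) = 2 / 1.03414 ≈ 1.9340.
ρ_SOR = ω* − 1 = 1.9340 − 1 = 0.9340.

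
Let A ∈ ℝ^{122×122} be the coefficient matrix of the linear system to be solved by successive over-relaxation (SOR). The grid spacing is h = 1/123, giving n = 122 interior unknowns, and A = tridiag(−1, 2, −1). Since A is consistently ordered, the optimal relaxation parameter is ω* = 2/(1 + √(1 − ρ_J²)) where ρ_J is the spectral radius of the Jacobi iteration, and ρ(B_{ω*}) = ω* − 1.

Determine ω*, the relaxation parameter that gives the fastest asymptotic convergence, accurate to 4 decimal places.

ω* = 1.9502

ρ_J = max_k |cos(kπ/123)| = cos(π/123) = 0.9997
1 − cos²(π/123) = sin²(π/123) ⇒ √(1−ρ_J²) = sin(π/123) = 0.02554.
ω* = 2 / (1 + 0.02554) = 2 / 1.02554 ≈ 1.9502.
[ρ_SOR] ω* − 1 = 0.9502.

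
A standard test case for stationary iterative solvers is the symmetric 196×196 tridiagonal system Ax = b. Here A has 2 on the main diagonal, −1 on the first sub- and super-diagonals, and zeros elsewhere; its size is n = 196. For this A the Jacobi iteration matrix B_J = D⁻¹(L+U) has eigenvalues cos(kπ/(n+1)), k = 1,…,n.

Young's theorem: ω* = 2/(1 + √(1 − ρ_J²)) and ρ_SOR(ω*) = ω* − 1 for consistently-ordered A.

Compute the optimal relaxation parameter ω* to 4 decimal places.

ω* = 1.9686

B_J for the 196×196 system has eigenvalues cos(kπ/197); ρ_J = cos(π/197) = 0.9999.
√(1 − cos²(π/197)) = sin(π/197) ≈ 0.01595.
[ω*] 2 ÷ (1 + 0.01595) = 2 ÷ 1.01595 = 1.9686.
Hence ρ(B_{ω*}) = 1.9686 − 1 = 0.9686.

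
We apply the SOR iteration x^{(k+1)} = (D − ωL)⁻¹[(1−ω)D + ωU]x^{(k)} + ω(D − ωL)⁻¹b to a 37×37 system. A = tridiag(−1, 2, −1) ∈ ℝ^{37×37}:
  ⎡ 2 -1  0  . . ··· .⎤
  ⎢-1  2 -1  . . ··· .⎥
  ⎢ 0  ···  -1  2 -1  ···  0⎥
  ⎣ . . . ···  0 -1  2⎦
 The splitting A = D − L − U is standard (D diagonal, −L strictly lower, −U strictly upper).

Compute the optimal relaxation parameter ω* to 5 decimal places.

[ρ_J] n=37: ρ(B_J) = cos(π/(n+1)) = cos(π/38) = 0.99658.
root = sin(π/38) = 0.082579  (since 1−cos² = sin²).
Young: ω* = 2/(1+√(1−ρ_J²)) = 2/(1+0.082579) = 2/1.082579 = 1.84744.
Hence ρ(B_{ω*}) = 1.84744 − 1 = 0.84744.

ω* = 1.84744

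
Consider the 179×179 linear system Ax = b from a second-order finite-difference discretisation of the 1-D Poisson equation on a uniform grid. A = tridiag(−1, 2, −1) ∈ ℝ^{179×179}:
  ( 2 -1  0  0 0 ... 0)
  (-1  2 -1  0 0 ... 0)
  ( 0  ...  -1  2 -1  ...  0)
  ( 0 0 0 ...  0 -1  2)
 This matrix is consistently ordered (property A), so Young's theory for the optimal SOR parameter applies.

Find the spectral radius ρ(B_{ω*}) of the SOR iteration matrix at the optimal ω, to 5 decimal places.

ρ_SOR = 0.96569

B_J for the 179×179 system has eigenvalues cos(kπ/180); ρ_J = cos(π/180) = 0.99985.
√(1−ρ_J²) = |sin(π/180)| = 0.017452
ω* = 2 / (1 + 0.017452) = 2 / 1.017452 ≈ 1.96569.
[ρ_SOR] ω* − 1 = 0.96569.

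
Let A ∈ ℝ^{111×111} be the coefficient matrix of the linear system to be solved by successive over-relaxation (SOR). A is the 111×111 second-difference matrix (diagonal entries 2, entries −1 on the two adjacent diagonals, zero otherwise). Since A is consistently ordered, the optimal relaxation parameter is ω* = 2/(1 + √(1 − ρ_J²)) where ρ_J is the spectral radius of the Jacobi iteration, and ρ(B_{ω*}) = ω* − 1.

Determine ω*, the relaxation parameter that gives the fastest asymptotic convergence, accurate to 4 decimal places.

ρ_J = max_k |cos(kπ/112)| = cos(π/112) = 0.9996
root = sin(π/112) = 0.02805  (since 1−cos² = sin²).
Young: ω* = 2/(1+√(1−ρ_J²)) = 2/(1+0.02805) = 2/1.02805 = 1.9454.
ρ_SOR = ω* − 1 ≈ 0.9454.

ω* = 1.9454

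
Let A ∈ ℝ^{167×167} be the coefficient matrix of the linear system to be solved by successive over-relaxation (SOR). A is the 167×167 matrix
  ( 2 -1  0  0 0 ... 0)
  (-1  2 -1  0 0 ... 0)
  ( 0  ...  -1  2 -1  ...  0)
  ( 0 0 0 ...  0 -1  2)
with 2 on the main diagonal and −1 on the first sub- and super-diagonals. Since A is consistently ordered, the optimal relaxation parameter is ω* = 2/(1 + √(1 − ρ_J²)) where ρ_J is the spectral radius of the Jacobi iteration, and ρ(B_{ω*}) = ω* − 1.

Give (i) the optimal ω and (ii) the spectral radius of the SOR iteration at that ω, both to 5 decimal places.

B_J for the 167×167 system has eigenvalues cos(kπ/168); ρ_J = cos(π/168) = 0.99983.
√(1 − cos²(π/168)) = sin(π/168) ≈ 0.018699.
ω* = 2/(1 + 0.018699) = 2/1.018699 = 1.96329.
ρ_SOR = ω* − 1 = 1.96329 − 1 = 0.96329.

ω* = 1.96329, ρ_SOR = 0.96329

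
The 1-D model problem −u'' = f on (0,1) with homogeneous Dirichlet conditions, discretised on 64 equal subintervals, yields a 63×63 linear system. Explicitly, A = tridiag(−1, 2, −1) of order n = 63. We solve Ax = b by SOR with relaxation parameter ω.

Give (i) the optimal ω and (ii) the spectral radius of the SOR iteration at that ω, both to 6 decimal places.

[ρ_J] n=63: ρ(B_J) = cos(π/(n+1)) = cos(π/64) = 0.998795.
root = sin(π/64) = 0.0490677  (since 1−cos² = sin²).
Young: ω* = 2/(1+√(1−ρ_J²)) = 2/(1+0.0490677) = 2/1.0490677 = 1.906455.
ρ_SOR = ω* − 1 = 1.906455 − 1 = 0.906455.

ω* = 1.906455, ρ_SOR = 0.906455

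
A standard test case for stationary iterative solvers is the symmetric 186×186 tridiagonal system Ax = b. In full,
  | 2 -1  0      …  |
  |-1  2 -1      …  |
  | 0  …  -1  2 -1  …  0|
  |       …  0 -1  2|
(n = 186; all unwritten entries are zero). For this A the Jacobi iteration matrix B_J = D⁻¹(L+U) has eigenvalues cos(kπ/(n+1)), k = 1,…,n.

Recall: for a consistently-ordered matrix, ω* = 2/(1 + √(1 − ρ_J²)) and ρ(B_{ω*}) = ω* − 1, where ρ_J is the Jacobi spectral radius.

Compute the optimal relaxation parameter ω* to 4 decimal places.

spectrum of D⁻¹(L+U) = {cos(kπ/187) : 1≤k≤186}; ρ_J = cos(π/187) = 0.9999.
root = sin(π/187) = 0.01680  (since 1−cos² = sin²).
ω* = 2/(1+0.01680) = 1.9670
ρ_SOR = ω* − 1 = 1.9670 − 1 = 0.9670.

ω* = 1.9670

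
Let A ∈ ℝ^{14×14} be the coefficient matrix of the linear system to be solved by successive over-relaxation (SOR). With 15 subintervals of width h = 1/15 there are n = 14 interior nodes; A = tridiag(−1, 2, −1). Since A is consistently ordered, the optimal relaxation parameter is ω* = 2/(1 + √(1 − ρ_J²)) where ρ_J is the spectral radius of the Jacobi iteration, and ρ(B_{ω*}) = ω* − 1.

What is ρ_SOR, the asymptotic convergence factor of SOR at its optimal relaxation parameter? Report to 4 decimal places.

n=14: λ(B_J) = 1 − λ(A)/2 = cos(kπ/15); k=1 gives ρ_J = 0.9781.
1 − cos²(π/15) = sin²(π/15) ⇒ √(1−ρ_J²) = sin(π/15) = 0.20791.
ω* = 2/(1+0.20791) = 1.6558
ρ_SOR = ω* − 1 ≈ 0.6558.

ρ_SOR = 0.6558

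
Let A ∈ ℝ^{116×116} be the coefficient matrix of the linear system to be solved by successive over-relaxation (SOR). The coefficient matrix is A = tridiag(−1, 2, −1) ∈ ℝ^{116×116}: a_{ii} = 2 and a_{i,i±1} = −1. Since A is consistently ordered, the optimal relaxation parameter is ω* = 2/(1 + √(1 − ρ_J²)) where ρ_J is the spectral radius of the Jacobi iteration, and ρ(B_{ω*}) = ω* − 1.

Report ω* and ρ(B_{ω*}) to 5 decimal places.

spectrum of D⁻¹(L+U) = {cos(kπ/117) : 1≤k≤116}; ρ_J = cos(π/117) = 0.99964.
√(1 − cos²(π/117)) = sin(π/117) ≈ 0.026848.
ω* = 2 / (1 + 0.026848) = 2 / 1.026848 ≈ 1.94771.
At ω = 1.94771 every |λ(B_ω)| = ω−1, so ρ_SOR = 0.94771.

ω* = 1.94771, ρ_SOR = 0.94771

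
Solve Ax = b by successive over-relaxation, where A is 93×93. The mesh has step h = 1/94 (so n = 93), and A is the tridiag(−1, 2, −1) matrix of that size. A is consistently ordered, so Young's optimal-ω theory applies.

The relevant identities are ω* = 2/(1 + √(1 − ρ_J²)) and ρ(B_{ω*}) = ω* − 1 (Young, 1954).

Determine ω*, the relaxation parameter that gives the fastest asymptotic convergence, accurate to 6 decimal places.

ω* = 1.935331

With n=93, ρ(Jacobi) = cos(π/94) = 0.999442.
√(1−ρ_J²) simplifies to sin(π/94) = 0.0334150.
[ω*] 2 ÷ (1 + 0.0334150) = 2 ÷ 1.0334150 = 1.935331.
Hence ρ(B_{ω*}) = 1.935331 − 1 = 0.935331.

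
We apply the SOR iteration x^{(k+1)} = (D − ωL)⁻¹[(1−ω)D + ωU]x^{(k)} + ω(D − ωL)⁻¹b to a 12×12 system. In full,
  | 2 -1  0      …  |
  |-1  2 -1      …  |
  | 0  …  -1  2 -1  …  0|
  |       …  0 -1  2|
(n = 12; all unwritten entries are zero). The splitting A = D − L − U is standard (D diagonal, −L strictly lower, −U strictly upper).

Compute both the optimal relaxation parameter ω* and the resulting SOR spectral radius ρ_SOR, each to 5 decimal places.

[ρ_J] n=12: ρ(B_J) = cos(π/(n+1)) = cos(π/13) = 0.97094.
root = sin(π/13) = 0.239316  (since 1−cos² = sin²).
So ω* = 2/1.239316 = 1.61379 (Young).
ρ(B_{ω*}) = ω*−1 = 0.61379

ω* = 1.61379, ρ_SOR = 0.61379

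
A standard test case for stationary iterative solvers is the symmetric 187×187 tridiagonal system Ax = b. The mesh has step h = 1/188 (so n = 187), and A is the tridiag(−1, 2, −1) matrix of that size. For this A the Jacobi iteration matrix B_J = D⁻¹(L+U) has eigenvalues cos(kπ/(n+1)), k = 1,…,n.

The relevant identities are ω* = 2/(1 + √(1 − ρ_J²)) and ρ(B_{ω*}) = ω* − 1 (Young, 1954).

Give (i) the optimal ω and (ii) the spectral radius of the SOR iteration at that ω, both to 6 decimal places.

n=187: λ(B_J) = 1 − λ(A)/2 = cos(kπ/188); k=1 gives ρ_J = 0.999860.
1 − cos²(π/188) = sin²(π/188) ⇒ √(1−ρ_J²) = sin(π/188) = 0.0167098.
ω* = 2 / (1 + 0.0167098) = 2 / 1.0167098 ≈ 1.967130.
ρ(B_{ω*}) = ω*−1 = 0.967130

ω* = 1.967130, ρ_SOR = 0.967130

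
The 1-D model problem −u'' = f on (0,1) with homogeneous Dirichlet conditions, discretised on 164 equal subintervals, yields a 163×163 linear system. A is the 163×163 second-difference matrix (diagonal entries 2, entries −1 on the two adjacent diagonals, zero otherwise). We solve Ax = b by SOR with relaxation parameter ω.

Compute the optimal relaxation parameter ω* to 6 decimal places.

ω* = 1.962410

n=163: λ(B_J) = 1 − λ(A)/2 = cos(kπ/164); k=1 gives ρ_J = 0.999817.
√(1−ρ_J²) = |sin(π/164)| = 0.0191549
Young: ω* = 2/(1+√(1−ρ_J²)) = 2/(1+0.0191549) = 2/1.0191549 = 1.962410.
Hence ρ(B_{ω*}) = 1.962410 − 1 = 0.962410.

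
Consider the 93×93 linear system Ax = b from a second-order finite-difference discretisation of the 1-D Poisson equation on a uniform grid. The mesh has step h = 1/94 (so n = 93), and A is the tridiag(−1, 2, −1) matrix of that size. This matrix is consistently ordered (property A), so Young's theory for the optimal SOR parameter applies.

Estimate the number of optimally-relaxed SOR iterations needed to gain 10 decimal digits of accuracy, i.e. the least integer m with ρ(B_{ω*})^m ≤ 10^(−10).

m = 345

n=93: λ(B_J) = 1 − λ(A)/2 = cos(kπ/94); k=1 gives ρ_J = 0.9994416.
√(1−ρ_J²) = |sin(π/94)| = 0.0334150
[ω*] 2 ÷ (1 + 0.0334150) = 2 ÷ 1.0334150 = 1.9353309.
At ω = 1.9353309 every |λ(B_ω)| = ω−1, so ρ_SOR = 0.9353309.
Need (0.9353309)^m ≤ 10^(−10): m ≥ 10·ln10/|ln 0.9353309| = 23.0259/0.0668549 = 344.416 ⇒ m = 345.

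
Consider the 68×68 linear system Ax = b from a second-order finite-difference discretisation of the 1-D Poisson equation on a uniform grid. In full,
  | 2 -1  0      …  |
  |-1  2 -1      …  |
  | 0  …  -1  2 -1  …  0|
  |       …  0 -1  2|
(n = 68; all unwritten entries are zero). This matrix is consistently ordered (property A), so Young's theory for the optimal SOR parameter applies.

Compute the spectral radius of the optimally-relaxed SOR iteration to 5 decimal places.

ρ_SOR = 0.91293

½·tridiag(1,0,1) at n=68: λ_k = cos(kπ/69); max |λ| at k=1 ⇒ ρ_J = cos(π/69) ≈ 0.99896.
1 − cos²(π/69) = sin²(π/69) ⇒ √(1−ρ_J²) = sin(π/69) = 0.045515.
Young: ω* = 2/(1+√(1−ρ_J²)) = 2/(1+0.045515) = 2/1.045515 = 1.91293.
[ρ_SOR] ω* − 1 = 0.91293.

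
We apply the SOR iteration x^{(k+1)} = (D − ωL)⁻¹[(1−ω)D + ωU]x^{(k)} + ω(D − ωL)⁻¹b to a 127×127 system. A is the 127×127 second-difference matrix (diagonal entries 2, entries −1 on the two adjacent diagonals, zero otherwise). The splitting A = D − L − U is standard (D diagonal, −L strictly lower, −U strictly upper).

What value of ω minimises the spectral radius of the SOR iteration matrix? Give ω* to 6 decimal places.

With n=127, ρ(Jacobi) = cos(π/128) = 0.999699.
1 − cos²(π/128) = sin²(π/128) ⇒ √(1−ρ_J²) = sin(π/128) = 0.0245412.
Young: ω* = 2/(1+√(1−ρ_J²)) = 2/(1+0.0245412) = 2/1.0245412 = 1.952093.
Hence ρ(B_{ω*}) = 1.952093 − 1 = 0.952093.

ω* = 1.952093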